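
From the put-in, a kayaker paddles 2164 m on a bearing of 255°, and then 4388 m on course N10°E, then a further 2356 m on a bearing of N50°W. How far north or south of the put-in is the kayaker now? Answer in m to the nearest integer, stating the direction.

5276 m north

Leg 1 (255°, 2164 m): east 2164 sin 255° = -2090.26, north 2164 cos 255° = -560.08
Leg 2 (N10°E, 4388 m): east 4388 sin 10° = 761.97, north 4388 cos 10° = 4321.34
Leg 3 (N50°W, 2356 m): east 2356 sin 310° = -1804.80, north 2356 cos 310° = 1514.41
Net north component: 5275.66 m.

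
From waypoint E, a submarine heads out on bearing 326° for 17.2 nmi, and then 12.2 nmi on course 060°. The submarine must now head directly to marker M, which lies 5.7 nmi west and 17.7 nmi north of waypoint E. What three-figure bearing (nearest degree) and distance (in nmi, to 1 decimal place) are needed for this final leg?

248°, 7.2 nmi

Leg 1 (326°, 17.2 nmi): east 17.2 sin 326° = -9.62, north 17.2 cos 326° = 14.26
Leg 2 (060°, 12.2 nmi): east 12.2 sin 60° = 10.57, north 12.2 cos 60° = 6.10
Current position: (0.95, 20.36). Target: (-5.7, 17.7). Remaining: Δeast = -6.65, Δnorth = -2.66.
Bearing = atan2(-6.65, -2.66) mod 360° = 248.19°; distance = √((-6.65)² + (-2.66)²) = 7.160 nmi.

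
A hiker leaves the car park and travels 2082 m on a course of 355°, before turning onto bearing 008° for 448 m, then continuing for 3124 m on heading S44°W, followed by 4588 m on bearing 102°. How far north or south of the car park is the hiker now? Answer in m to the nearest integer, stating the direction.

683 m south

Leg 1 (355°, 2082 m): east 2082 sin 355° = -181.46, north 2082 cos 355° = 2074.08
Leg 2 (008°, 448 m): east 448 sin 8° = 62.35, north 448 cos 8° = 443.64
Leg 3 (S44°W, 3124 m): east 3124 sin 224° = -2170.11, north 3124 cos 224° = -2247.22
Leg 4 (102°, 4588 m): east 4588 sin 102° = 4487.74, north 4588 cos 102° = -953.90
Net north component: -683.40 m.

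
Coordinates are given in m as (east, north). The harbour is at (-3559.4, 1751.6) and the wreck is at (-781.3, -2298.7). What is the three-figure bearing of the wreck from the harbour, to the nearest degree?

146°

Δeast = -781.3 − -3559.4 = 2778.10; Δnorth = -2298.7 − 1751.6 = -4050.30.
Bearing = atan2(Δeast, Δnorth) mod 360° = 145.55° ≈ 146°.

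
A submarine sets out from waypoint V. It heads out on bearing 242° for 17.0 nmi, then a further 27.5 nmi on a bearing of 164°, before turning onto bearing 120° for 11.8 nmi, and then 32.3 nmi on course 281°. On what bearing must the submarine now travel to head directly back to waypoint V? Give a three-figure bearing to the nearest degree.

Leg 1 (242°, 17.0 nmi): east 17.0 sin 242° = -15.01, north 17.0 cos 242° = -7.98
Leg 2 (164°, 27.5 nmi): east 27.5 sin 164° = 7.58, north 27.5 cos 164° = -26.43
Leg 3 (120°, 11.8 nmi): east 11.8 sin 120° = 10.22, north 11.8 cos 120° = -5.90
Leg 4 (281°, 32.3 nmi): east 32.3 sin 281° = -31.71, north 32.3 cos 281° = 6.16
Net displacement: -28.92 east, -34.15 north. Direction back to start is (28.92, 34.15): bearing = atan2(28.92, 34.15) mod 360° = 40.26° ≈ 040°.

040°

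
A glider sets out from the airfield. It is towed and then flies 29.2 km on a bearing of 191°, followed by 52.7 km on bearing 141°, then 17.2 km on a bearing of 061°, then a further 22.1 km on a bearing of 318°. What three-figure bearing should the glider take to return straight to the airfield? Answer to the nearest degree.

328°

Leg 1 (191°, 29.2 km): east 29.2 sin 191° = -5.57, north 29.2 cos 191° = -28.66
Leg 2 (141°, 52.7 km): east 52.7 sin 141° = 33.17, north 52.7 cos 141° = -40.96
Leg 3 (061°, 17.2 km): east 17.2 sin 61° = 15.04, north 17.2 cos 61° = 8.34
Leg 4 (318°, 22.1 km): east 22.1 sin 318° = -14.79, north 22.1 cos 318° = 16.42
Net displacement: 27.85 east, -44.86 north. Direction back to start is (-27.85, 44.86): bearing = atan2(-27.85, 44.86) mod 360° = 328.17° ≈ 328°.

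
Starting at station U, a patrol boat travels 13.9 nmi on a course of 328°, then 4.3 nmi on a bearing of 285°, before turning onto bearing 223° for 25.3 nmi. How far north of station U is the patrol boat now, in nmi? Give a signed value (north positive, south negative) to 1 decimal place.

-5.6 nmi

Leg 1 (328°, 13.9 nmi): east 13.9 sin 328° = -7.37, north 13.9 cos 328° = 11.79
Leg 2 (285°, 4.3 nmi): east 4.3 sin 285° = -4.15, north 4.3 cos 285° = 1.11
Leg 3 (223°, 25.3 nmi): east 25.3 sin 223° = -17.25, north 25.3 cos 223° = -18.50
Net north component: -5.60 nmi.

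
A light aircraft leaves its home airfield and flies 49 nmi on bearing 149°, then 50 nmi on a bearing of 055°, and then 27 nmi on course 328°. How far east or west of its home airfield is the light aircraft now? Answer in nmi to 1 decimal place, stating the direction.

Leg 1 (149°, 49 nmi): east 49 sin 149° = 25.24, north 49 cos 149° = -42.00
Leg 2 (055°, 50 nmi): east 50 sin 55° = 40.96, north 50 cos 55° = 28.68
Leg 3 (328°, 27 nmi): east 27 sin 328° = -14.31, north 27 cos 328° = 22.90
Net east component: 51.89 nmi.

51.9 nmi east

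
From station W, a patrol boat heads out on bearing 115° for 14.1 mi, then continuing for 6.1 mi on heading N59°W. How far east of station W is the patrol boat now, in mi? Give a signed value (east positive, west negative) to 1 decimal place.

7.6 mi

Leg 1 (115°, 14.1 mi): east 14.1 sin 115° = 12.78, north 14.1 cos 115° = -5.96
Leg 2 (N59°W, 6.1 mi): east 6.1 sin 301° = -5.23, north 6.1 cos 301° = 3.14
Net east component: 7.55 mi.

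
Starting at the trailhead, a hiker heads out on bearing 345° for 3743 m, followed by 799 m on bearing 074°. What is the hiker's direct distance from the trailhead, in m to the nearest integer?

Leg 1 (345°, 3743 m): east 3743 sin 345° = -968.76, north 3743 cos 345° = 3615.46
Leg 2 (074°, 799 m): east 799 sin 74° = 768.05, north 799 cos 74° = 220.23
Net: -200.71 east, 3835.69 north. Distance = √((-200.71)² + (3835.69)²) = 3840.942 m.

3841 m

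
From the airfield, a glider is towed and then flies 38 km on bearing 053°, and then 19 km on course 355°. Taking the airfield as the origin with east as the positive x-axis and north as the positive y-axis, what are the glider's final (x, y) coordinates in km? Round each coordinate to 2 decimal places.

Leg 1 (053°, 38 km): east 38 sin 53° = 30.35, north 38 cos 53° = 22.87
Leg 2 (355°, 19 km): east 19 sin 355° = -1.66, north 19 cos 355° = 18.93
Summing: 28.69 km east, 41.80 km north → (28.69, 41.80).

(28.69, 41.80)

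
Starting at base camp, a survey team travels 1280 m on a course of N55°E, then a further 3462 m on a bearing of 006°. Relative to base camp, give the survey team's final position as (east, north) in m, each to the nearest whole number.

Leg 1 (N55°E, 1280 m): east 1280 sin 55° = 1048.51, north 1280 cos 55° = 734.18
Leg 2 (006°, 3462 m): east 3462 sin 6° = 361.88, north 3462 cos 6° = 3443.03
Summing: 1410.39 m east, 4177.21 m north → (1410, 4177).

(1410, 4177)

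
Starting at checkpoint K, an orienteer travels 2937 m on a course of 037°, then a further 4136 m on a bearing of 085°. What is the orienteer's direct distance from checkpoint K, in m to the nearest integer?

Leg 1 (037°, 2937 m): east 2937 sin 37° = 1767.53, north 2937 cos 37° = 2345.59
Leg 2 (085°, 4136 m): east 4136 sin 85° = 4120.26, north 4136 cos 85° = 360.48
Net: 5887.79 east, 2706.07 north. Distance = √((5887.79)² + (2706.07)²) = 6479.884 m.

6480 m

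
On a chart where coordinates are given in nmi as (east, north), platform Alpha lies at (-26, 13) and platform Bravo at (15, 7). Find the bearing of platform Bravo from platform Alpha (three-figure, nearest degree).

098°

Δeast = 15 − -26 = 41.00; Δnorth = 7 − 13 = -6.00.
Bearing = atan2(Δeast, Δnorth) mod 360° = 98.33° ≈ 098°.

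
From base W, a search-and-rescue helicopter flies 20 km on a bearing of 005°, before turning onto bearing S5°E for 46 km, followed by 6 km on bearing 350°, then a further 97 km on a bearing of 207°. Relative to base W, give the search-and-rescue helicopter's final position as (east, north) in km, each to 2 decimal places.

(-39.33, -106.42)

Leg 1 (005°, 20 km): east 20 sin 5° = 1.74, north 20 cos 5° = 19.92
Leg 2 (S5°E, 46 km): east 46 sin 175° = 4.01, north 46 cos 175° = -45.82
Leg 3 (350°, 6 km): east 6 sin 350° = -1.04, north 6 cos 350° = 5.91
Leg 4 (207°, 97 km): east 97 sin 207° = -44.04, north 97 cos 207° = -86.43
Summing: -39.33 km east, -106.42 km north → (-39.33, -106.42).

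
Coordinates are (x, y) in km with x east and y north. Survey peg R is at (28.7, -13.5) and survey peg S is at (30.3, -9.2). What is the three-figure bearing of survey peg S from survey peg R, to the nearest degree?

020°

Δeast = 30.3 − 28.7 = 1.60; Δnorth = -9.2 − -13.5 = 4.30.
Bearing = atan2(Δeast, Δnorth) mod 360° = 20.41° ≈ 020°.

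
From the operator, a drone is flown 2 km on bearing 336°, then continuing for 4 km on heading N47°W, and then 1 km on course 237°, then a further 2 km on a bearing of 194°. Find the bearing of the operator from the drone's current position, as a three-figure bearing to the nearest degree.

Leg 1 (336°, 2 km): east 2 sin 336° = -0.81, north 2 cos 336° = 1.83
Leg 2 (N47°W, 4 km): east 4 sin 313° = -2.93, north 4 cos 313° = 2.73
Leg 3 (237°, 1 km): east 1 sin 237° = -0.84, north 1 cos 237° = -0.54
Leg 4 (194°, 2 km): east 2 sin 194° = -0.48, north 2 cos 194° = -1.94
Net displacement: -5.06 east, 2.07 north. Direction back to start is (5.06, -2.07): bearing = atan2(5.06, -2.07) mod 360° = 112.24° ≈ 112°.

112°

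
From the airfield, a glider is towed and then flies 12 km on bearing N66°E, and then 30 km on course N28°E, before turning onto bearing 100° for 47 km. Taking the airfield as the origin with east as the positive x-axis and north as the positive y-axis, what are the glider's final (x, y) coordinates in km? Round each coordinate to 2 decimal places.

(71.33, 23.21)

Leg 1 (N66°E, 12 km): east 12 sin 66° = 10.96, north 12 cos 66° = 4.88
Leg 2 (N28°E, 30 km): east 30 sin 28° = 14.08, north 30 cos 28° = 26.49
Leg 3 (100°, 47 km): east 47 sin 100° = 46.29, north 47 cos 100° = -8.16
Summing: 71.33 km east, 23.21 km north → (71.33, 23.21).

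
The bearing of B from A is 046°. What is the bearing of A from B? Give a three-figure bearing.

Back-bearing = 046° + 180° = 226°.

226°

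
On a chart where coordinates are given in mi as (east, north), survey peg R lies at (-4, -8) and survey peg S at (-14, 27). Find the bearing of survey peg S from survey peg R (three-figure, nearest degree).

Δeast = -14 − -4 = -10.00; Δnorth = 27 − -8 = 35.00.
Bearing = atan2(Δeast, Δnorth) mod 360° = 344.05° ≈ 344°.

344°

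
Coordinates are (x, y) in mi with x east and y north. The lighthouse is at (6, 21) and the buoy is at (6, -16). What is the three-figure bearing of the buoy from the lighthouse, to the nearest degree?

Δeast = 6 − 6 = 0.00; Δnorth = -16 − 21 = -37.00.
Bearing = atan2(Δeast, Δnorth) mod 360° = 180.00° ≈ 180°.

180°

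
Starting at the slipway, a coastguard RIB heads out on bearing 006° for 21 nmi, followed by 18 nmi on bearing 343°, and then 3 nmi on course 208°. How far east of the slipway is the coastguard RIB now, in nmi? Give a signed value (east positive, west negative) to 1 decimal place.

Leg 1 (006°, 21 nmi): east 21 sin 6° = 2.20, north 21 cos 6° = 20.88
Leg 2 (343°, 18 nmi): east 18 sin 343° = -5.26, north 18 cos 343° = 17.21
Leg 3 (208°, 3 nmi): east 3 sin 208° = -1.41, north 3 cos 208° = -2.65
Net east component: -4.48 nmi.

-4.5 nmi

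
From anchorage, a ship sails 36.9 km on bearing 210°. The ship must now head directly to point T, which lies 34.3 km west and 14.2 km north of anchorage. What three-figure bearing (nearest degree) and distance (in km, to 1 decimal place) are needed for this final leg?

Leg 1 (210°, 36.9 km): east 36.9 sin 210° = -18.45, north 36.9 cos 210° = -31.96
Current position: (-18.45, -31.96). Target: (-34.3, 14.2). Remaining: Δeast = -15.85, Δnorth = 46.16.
Bearing = atan2(-15.85, 46.16) mod 360° = 341.05°; distance = √((-15.85)² + (46.16)²) = 48.802 km.

341°, 48.8 km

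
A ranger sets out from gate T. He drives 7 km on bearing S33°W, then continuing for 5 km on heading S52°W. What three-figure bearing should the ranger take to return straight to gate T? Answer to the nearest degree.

041°

Leg 1 (S33°W, 7 km): east 7 sin 213° = -3.81, north 7 cos 213° = -5.87
Leg 2 (S52°W, 5 km): east 5 sin 232° = -3.94, north 5 cos 232° = -3.08
Net displacement: -7.75 east, -8.95 north. Direction back to start is (7.75, 8.95): bearing = atan2(7.75, 8.95) mod 360° = 40.90° ≈ 041°.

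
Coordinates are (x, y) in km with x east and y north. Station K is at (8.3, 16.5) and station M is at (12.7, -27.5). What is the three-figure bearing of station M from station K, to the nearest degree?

174°

Δeast = 12.7 − 8.3 = 4.40; Δnorth = -27.5 − 16.5 = -44.00.
Bearing = atan2(Δeast, Δnorth) mod 360° = 174.29° ≈ 174°.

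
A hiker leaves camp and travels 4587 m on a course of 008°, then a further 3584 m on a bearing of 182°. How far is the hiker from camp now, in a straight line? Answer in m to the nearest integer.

Leg 1 (008°, 4587 m): east 4587 sin 8° = 638.39, north 4587 cos 8° = 4542.36
Leg 2 (182°, 3584 m): east 3584 sin 182° = -125.08, north 3584 cos 182° = -3581.82
Net: 513.31 east, 960.54 north. Distance = √((513.31)² + (960.54)²) = 1089.095 m.

1089 m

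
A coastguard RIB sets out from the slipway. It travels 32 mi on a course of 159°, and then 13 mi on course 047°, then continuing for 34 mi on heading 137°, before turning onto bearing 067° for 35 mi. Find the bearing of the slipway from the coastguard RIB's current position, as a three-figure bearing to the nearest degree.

Leg 1 (159°, 32 mi): east 32 sin 159° = 11.47, north 32 cos 159° = -29.87
Leg 2 (047°, 13 mi): east 13 sin 47° = 9.51, north 13 cos 47° = 8.87
Leg 3 (137°, 34 mi): east 34 sin 137° = 23.19, north 34 cos 137° = -24.87
Leg 4 (067°, 35 mi): east 35 sin 67° = 32.22, north 35 cos 67° = 13.68
Net displacement: 76.38 east, -32.20 north. Direction back to start is (-76.38, 32.20): bearing = atan2(-76.38, 32.20) mod 360° = 292.86° ≈ 293°.

293°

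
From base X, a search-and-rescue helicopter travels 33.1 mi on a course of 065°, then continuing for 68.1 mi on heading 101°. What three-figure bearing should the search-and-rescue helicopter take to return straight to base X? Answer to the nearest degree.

269°

Leg 1 (065°, 33.1 mi): east 33.1 sin 65° = 30.00, north 33.1 cos 65° = 13.99
Leg 2 (101°, 68.1 mi): east 68.1 sin 101° = 66.85, north 68.1 cos 101° = -12.99
Net displacement: 96.85 east, 0.99 north. Direction back to start is (-96.85, -0.99): bearing = atan2(-96.85, -0.99) mod 360° = 269.41° ≈ 269°.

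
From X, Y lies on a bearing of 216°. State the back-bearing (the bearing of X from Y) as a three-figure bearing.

036°

Back-bearing = 216° − 180° = 036°.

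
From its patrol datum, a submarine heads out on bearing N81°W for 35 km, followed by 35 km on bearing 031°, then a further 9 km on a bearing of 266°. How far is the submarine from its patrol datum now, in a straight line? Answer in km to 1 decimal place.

Leg 1 (N81°W, 35 km): east 35 sin 279° = -34.57, north 35 cos 279° = 5.48
Leg 2 (031°, 35 km): east 35 sin 31° = 18.03, north 35 cos 31° = 30.00
Leg 3 (266°, 9 km): east 9 sin 266° = -8.98, north 9 cos 266° = -0.63
Net: -25.52 east, 34.85 north. Distance = √((-25.52)² + (34.85)²) = 43.194 km.

43.2 km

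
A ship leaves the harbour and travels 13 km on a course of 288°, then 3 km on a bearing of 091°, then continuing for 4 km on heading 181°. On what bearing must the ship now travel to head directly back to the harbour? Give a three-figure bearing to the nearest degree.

090°

Leg 1 (288°, 13 km): east 13 sin 288° = -12.36, north 13 cos 288° = 4.02
Leg 2 (091°, 3 km): east 3 sin 91° = 3.00, north 3 cos 91° = -0.05
Leg 3 (181°, 4 km): east 4 sin 181° = -0.07, north 4 cos 181° = -4.00
Net displacement: -9.43 east, -0.03 north. Direction back to start is (9.43, 0.03): bearing = atan2(9.43, 0.03) mod 360° = 89.79° ≈ 090°.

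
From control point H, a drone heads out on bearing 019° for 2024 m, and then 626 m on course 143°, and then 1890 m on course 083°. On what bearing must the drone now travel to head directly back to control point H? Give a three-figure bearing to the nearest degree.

Leg 1 (019°, 2024 m): east 2024 sin 19° = 658.95, north 2024 cos 19° = 1913.73
Leg 2 (143°, 626 m): east 626 sin 143° = 376.74, north 626 cos 143° = -499.95
Leg 3 (083°, 1890 m): east 1890 sin 83° = 1875.91, north 1890 cos 83° = 230.33
Net displacement: 2911.60 east, 1644.12 north. Direction back to start is (-2911.60, -1644.12): bearing = atan2(-2911.60, -1644.12) mod 360° = 240.55° ≈ 241°.

241°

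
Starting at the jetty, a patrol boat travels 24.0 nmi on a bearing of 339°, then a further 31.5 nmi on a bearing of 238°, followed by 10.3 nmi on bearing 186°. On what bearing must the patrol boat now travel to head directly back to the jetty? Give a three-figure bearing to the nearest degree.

083°

Leg 1 (339°, 24.0 nmi): east 24.0 sin 339° = -8.60, north 24.0 cos 339° = 22.41
Leg 2 (238°, 31.5 nmi): east 31.5 sin 238° = -26.71, north 31.5 cos 238° = -16.69
Leg 3 (186°, 10.3 nmi): east 10.3 sin 186° = -1.08, north 10.3 cos 186° = -10.24
Net displacement: -36.39 east, -4.53 north. Direction back to start is (36.39, 4.53): bearing = atan2(36.39, 4.53) mod 360° = 82.90° ≈ 083°.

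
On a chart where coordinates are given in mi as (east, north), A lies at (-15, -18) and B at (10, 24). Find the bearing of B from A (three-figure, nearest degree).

031°

Δeast = 10 − -15 = 25.00; Δnorth = 24 − -18 = 42.00.
Bearing = atan2(Δeast, Δnorth) mod 360° = 30.76° ≈ 031°.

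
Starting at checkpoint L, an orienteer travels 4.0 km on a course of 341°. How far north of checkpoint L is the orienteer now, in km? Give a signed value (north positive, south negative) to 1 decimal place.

Leg 1 (341°, 4.0 km): east 4.0 sin 341° = -1.30, north 4.0 cos 341° = 3.78
Net north component: 3.78 km.

3.8 km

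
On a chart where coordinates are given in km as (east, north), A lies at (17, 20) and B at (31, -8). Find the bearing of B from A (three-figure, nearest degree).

153°

Δeast = 31 − 17 = 14.00; Δnorth = -8 − 20 = -28.00.
Bearing = atan2(Δeast, Δnorth) mod 360° = 153.43° ≈ 153°.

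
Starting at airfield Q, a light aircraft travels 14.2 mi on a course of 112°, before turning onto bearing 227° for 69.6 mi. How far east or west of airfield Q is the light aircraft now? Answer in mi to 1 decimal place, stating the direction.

Leg 1 (112°, 14.2 mi): east 14.2 sin 112° = 13.17, north 14.2 cos 112° = -5.32
Leg 2 (227°, 69.6 mi): east 69.6 sin 227° = -50.90, north 69.6 cos 227° = -47.47
Net east component: -37.74 mi.

37.7 mi west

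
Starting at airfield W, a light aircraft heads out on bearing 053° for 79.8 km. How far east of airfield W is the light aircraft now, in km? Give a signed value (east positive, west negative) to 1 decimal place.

63.7 km

Leg 1 (053°, 79.8 km): east 79.8 sin 53° = 63.73, north 79.8 cos 53° = 48.02
Net east component: 63.73 km.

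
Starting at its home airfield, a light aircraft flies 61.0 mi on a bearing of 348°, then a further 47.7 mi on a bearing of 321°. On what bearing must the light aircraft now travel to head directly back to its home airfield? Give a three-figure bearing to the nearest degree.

156°

Leg 1 (348°, 61.0 mi): east 61.0 sin 348° = -12.68, north 61.0 cos 348° = 59.67
Leg 2 (321°, 47.7 mi): east 47.7 sin 321° = -30.02, north 47.7 cos 321° = 37.07
Net displacement: -42.70 east, 96.74 north. Direction back to start is (42.70, -96.74): bearing = atan2(42.70, -96.74) mod 360° = 156.18° ≈ 156°.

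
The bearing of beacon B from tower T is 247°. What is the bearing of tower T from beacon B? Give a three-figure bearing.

Back-bearing = 247° − 180° = 067°.

067°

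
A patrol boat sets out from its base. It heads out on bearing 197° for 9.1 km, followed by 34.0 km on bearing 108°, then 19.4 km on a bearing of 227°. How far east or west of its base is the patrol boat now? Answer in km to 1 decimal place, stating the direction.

15.5 km east

Leg 1 (197°, 9.1 km): east 9.1 sin 197° = -2.66, north 9.1 cos 197° = -8.70
Leg 2 (108°, 34.0 km): east 34.0 sin 108° = 32.34, north 34.0 cos 108° = -10.51
Leg 3 (227°, 19.4 km): east 19.4 sin 227° = -14.19, north 19.4 cos 227° = -13.23
Net east component: 15.49 km.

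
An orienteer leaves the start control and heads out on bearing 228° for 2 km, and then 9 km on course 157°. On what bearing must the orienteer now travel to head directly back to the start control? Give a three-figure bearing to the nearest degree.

Leg 1 (228°, 2 km): east 2 sin 228° = -1.49, north 2 cos 228° = -1.34
Leg 2 (157°, 9 km): east 9 sin 157° = 3.52, north 9 cos 157° = -8.28
Net displacement: 2.03 east, -9.62 north. Direction back to start is (-2.03, 9.62): bearing = atan2(-2.03, 9.62) mod 360° = 348.09° ≈ 348°.

348°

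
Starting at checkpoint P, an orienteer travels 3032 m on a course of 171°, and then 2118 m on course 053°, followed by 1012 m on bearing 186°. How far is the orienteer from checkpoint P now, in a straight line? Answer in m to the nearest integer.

Leg 1 (171°, 3032 m): east 3032 sin 171° = 474.31, north 3032 cos 171° = -2994.67
Leg 2 (053°, 2118 m): east 2118 sin 53° = 1691.51, north 2118 cos 53° = 1274.64
Leg 3 (186°, 1012 m): east 1012 sin 186° = -105.78, north 1012 cos 186° = -1006.46
Net: 2060.04 east, -2726.48 north. Distance = √((2060.04)² + (-2726.48)²) = 3417.230 m.

3417 m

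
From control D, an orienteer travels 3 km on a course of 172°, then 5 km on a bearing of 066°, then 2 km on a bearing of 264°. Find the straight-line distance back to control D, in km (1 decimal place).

3.2 km

Leg 1 (172°, 3 km): east 3 sin 172° = 0.42, north 3 cos 172° = -2.97
Leg 2 (066°, 5 km): east 5 sin 66° = 4.57, north 5 cos 66° = 2.03
Leg 3 (264°, 2 km): east 2 sin 264° = -1.99, north 2 cos 264° = -0.21
Net: 3.00 east, -1.15 north. Distance = √((3.00)² + (-1.15)²) = 3.208 km.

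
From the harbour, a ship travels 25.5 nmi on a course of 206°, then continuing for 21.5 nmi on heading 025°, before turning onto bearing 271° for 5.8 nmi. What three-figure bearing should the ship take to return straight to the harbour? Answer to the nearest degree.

Leg 1 (206°, 25.5 nmi): east 25.5 sin 206° = -11.18, north 25.5 cos 206° = -22.92
Leg 2 (025°, 21.5 nmi): east 21.5 sin 25° = 9.09, north 21.5 cos 25° = 19.49
Leg 3 (271°, 5.8 nmi): east 5.8 sin 271° = -5.80, north 5.8 cos 271° = 0.10
Net displacement: -7.89 east, -3.33 north. Direction back to start is (7.89, 3.33): bearing = atan2(7.89, 3.33) mod 360° = 67.11° ≈ 067°.

067°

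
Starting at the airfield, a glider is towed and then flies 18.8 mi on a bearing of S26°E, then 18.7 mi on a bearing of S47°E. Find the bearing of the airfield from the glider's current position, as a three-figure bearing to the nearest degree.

Leg 1 (S26°E, 18.8 mi): east 18.8 sin 154° = 8.24, north 18.8 cos 154° = -16.90
Leg 2 (S47°E, 18.7 mi): east 18.7 sin 133° = 13.68, north 18.7 cos 133° = -12.75
Net displacement: 21.92 east, -29.65 north. Direction back to start is (-21.92, 29.65): bearing = atan2(-21.92, 29.65) mod 360° = 323.53° ≈ 324°.

324°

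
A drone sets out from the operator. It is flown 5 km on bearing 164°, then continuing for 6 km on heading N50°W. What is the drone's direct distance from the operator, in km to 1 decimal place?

Leg 1 (164°, 5 km): east 5 sin 164° = 1.38, north 5 cos 164° = -4.81
Leg 2 (N50°W, 6 km): east 6 sin 310° = -4.60, north 6 cos 310° = 3.86
Net: -3.22 east, -0.95 north. Distance = √((-3.22)² + (-0.95)²) = 3.355 km.

3.4 km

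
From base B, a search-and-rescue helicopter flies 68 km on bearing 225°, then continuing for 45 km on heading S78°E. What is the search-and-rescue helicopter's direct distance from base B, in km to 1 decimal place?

Leg 1 (225°, 68 km): east 68 sin 225° = -48.08, north 68 cos 225° = -48.08
Leg 2 (S78°E, 45 km): east 45 sin 102° = 44.02, north 45 cos 102° = -9.36
Net: -4.07 east, -57.44 north. Distance = √((-4.07)² + (-57.44)²) = 57.583 km.

57.6 km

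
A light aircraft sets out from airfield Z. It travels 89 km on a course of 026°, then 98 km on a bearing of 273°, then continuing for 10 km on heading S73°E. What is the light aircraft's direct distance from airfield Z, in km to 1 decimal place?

95.8 km

Leg 1 (026°, 89 km): east 89 sin 26° = 39.02, north 89 cos 26° = 79.99
Leg 2 (273°, 98 km): east 98 sin 273° = -97.87, north 98 cos 273° = 5.13
Leg 3 (S73°E, 10 km): east 10 sin 107° = 9.56, north 10 cos 107° = -2.92
Net: -49.29 east, 82.20 north. Distance = √((-49.29)² + (82.20)²) = 95.842 km.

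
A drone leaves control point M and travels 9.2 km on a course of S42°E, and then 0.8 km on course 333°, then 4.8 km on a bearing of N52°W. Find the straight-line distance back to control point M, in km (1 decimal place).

Leg 1 (S42°E, 9.2 km): east 9.2 sin 138° = 6.16, north 9.2 cos 138° = -6.84
Leg 2 (333°, 0.8 km): east 0.8 sin 333° = -0.36, north 0.8 cos 333° = 0.71
Leg 3 (N52°W, 4.8 km): east 4.8 sin 308° = -3.78, north 4.8 cos 308° = 2.96
Net: 2.01 east, -3.17 north. Distance = √((2.01)² + (-3.17)²) = 3.753 km.

3.8 km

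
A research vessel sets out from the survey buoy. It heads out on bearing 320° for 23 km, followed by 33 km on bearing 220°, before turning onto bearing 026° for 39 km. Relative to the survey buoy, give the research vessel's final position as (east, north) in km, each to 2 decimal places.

Leg 1 (320°, 23 km): east 23 sin 320° = -14.78, north 23 cos 320° = 17.62
Leg 2 (220°, 33 km): east 33 sin 220° = -21.21, north 33 cos 220° = -25.28
Leg 3 (026°, 39 km): east 39 sin 26° = 17.10, north 39 cos 26° = 35.05
Summing: -18.90 km east, 27.39 km north → (-18.90, 27.39).

(-18.90, 27.39)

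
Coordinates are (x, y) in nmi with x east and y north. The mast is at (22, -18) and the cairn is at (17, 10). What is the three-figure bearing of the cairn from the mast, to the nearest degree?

Δeast = 17 − 22 = -5.00; Δnorth = 10 − -18 = 28.00.
Bearing = atan2(Δeast, Δnorth) mod 360° = 349.88° ≈ 350°.

350°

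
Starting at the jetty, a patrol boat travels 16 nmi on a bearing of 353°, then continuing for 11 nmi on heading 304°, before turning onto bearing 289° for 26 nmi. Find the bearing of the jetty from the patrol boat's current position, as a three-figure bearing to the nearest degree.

131°

Leg 1 (353°, 16 nmi): east 16 sin 353° = -1.95, north 16 cos 353° = 15.88
Leg 2 (304°, 11 nmi): east 11 sin 304° = -9.12, north 11 cos 304° = 6.15
Leg 3 (289°, 26 nmi): east 26 sin 289° = -24.58, north 26 cos 289° = 8.46
Net displacement: -35.65 east, 30.50 north. Direction back to start is (35.65, -30.50): bearing = atan2(35.65, -30.50) mod 360° = 130.54° ≈ 131°.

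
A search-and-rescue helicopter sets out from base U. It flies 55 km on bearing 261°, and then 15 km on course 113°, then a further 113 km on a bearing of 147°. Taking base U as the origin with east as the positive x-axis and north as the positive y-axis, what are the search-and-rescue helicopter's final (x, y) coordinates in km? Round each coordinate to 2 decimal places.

Leg 1 (261°, 55 km): east 55 sin 261° = -54.32, north 55 cos 261° = -8.60
Leg 2 (113°, 15 km): east 15 sin 113° = 13.81, north 15 cos 113° = -5.86
Leg 3 (147°, 113 km): east 113 sin 147° = 61.54, north 113 cos 147° = -94.77
Summing: 21.03 km east, -109.23 km north → (21.03, -109.23).

(21.03, -109.23)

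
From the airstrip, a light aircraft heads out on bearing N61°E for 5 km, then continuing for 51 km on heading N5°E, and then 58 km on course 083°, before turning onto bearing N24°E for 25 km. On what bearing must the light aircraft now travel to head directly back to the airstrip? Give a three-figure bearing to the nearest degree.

Leg 1 (N61°E, 5 km): east 5 sin 61° = 4.37, north 5 cos 61° = 2.42
Leg 2 (N5°E, 51 km): east 51 sin 5° = 4.44, north 51 cos 5° = 50.81
Leg 3 (083°, 58 km): east 58 sin 83° = 57.57, north 58 cos 83° = 7.07
Leg 4 (N24°E, 25 km): east 25 sin 24° = 10.17, north 25 cos 24° = 22.84
Net displacement: 76.55 east, 83.14 north. Direction back to start is (-76.55, -83.14): bearing = atan2(-76.55, -83.14) mod 360° = 222.64° ≈ 223°.

223°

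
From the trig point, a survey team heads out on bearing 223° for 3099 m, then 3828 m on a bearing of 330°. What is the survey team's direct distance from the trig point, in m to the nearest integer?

Leg 1 (223°, 3099 m): east 3099 sin 223° = -2113.51, north 3099 cos 223° = -2266.47
Leg 2 (330°, 3828 m): east 3828 sin 330° = -1914.00, north 3828 cos 330° = 3315.15
Net: -4027.51 east, 1048.68 north. Distance = √((-4027.51)² + (1048.68)²) = 4161.801 m.

4162 m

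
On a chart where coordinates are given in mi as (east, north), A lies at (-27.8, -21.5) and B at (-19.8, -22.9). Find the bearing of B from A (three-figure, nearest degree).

Δeast = -19.8 − -27.8 = 8.00; Δnorth = -22.9 − -21.5 = -1.40.
Bearing = atan2(Δeast, Δnorth) mod 360° = 99.93° ≈ 100°.

100°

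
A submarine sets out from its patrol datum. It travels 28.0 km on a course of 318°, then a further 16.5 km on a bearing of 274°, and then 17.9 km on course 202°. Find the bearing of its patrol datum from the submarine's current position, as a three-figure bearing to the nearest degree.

097°

Leg 1 (318°, 28.0 km): east 28.0 sin 318° = -18.74, north 28.0 cos 318° = 20.81
Leg 2 (274°, 16.5 km): east 16.5 sin 274° = -16.46, north 16.5 cos 274° = 1.15
Leg 3 (202°, 17.9 km): east 17.9 sin 202° = -6.71, north 17.9 cos 202° = -16.60
Net displacement: -41.90 east, 5.36 north. Direction back to start is (41.90, -5.36): bearing = atan2(41.90, -5.36) mod 360° = 97.29° ≈ 097°.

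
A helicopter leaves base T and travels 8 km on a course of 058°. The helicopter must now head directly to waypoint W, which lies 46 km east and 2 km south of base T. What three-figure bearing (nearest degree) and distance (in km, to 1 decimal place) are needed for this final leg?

099°, 39.7 km

Leg 1 (058°, 8 km): east 8 sin 58° = 6.78, north 8 cos 58° = 4.24
Current position: (6.78, 4.24). Target: (46, -2). Remaining: Δeast = 39.22, Δnorth = -6.24.
Bearing = atan2(39.22, -6.24) mod 360° = 99.04°; distance = √((39.22)² + (-6.24)²) = 39.709 km.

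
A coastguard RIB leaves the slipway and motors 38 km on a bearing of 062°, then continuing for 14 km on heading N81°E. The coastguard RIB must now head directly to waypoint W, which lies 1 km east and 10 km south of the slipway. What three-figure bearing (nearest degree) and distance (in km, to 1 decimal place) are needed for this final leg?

Leg 1 (062°, 38 km): east 38 sin 62° = 33.55, north 38 cos 62° = 17.84
Leg 2 (N81°E, 14 km): east 14 sin 81° = 13.83, north 14 cos 81° = 2.19
Current position: (47.38, 20.03). Target: (1, -10). Remaining: Δeast = -46.38, Δnorth = -30.03.
Bearing = atan2(-46.38, -30.03) mod 360° = 237.08°; distance = √((-46.38)² + (-30.03)²) = 55.253 km.

237°, 55.3 km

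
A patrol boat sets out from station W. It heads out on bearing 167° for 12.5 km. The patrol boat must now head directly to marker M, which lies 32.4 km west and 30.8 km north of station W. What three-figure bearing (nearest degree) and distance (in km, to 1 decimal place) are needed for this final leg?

Leg 1 (167°, 12.5 km): east 12.5 sin 167° = 2.81, north 12.5 cos 167° = -12.18
Current position: (2.81, -12.18). Target: (-32.4, 30.8). Remaining: Δeast = -35.21, Δnorth = 42.98.
Bearing = atan2(-35.21, 42.98) mod 360° = 320.67°; distance = √((-35.21)² + (42.98)²) = 55.562 km.

321°, 55.6 km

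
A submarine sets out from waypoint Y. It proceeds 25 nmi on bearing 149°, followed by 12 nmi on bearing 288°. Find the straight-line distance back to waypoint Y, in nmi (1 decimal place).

17.8 nmi

Leg 1 (149°, 25 nmi): east 25 sin 149° = 12.88, north 25 cos 149° = -21.43
Leg 2 (288°, 12 nmi): east 12 sin 288° = -11.41, north 12 cos 288° = 3.71
Net: 1.46 east, -17.72 north. Distance = √((1.46)² + (-17.72)²) = 17.781 nmi.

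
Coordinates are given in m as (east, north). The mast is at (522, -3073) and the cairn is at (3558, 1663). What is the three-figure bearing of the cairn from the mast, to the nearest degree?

Δeast = 3558 − 522 = 3036.00; Δnorth = 1663 − -3073 = 4736.00.
Bearing = atan2(Δeast, Δnorth) mod 360° = 32.66° ≈ 033°.

033°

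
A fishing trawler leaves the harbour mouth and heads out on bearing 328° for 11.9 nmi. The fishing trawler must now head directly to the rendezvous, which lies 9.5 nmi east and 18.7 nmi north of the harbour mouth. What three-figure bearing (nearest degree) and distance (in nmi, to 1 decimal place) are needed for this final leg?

061°, 18.0 nmi

Leg 1 (328°, 11.9 nmi): east 11.9 sin 328° = -6.31, north 11.9 cos 328° = 10.09
Current position: (-6.31, 10.09). Target: (9.5, 18.7). Remaining: Δeast = 15.81, Δnorth = 8.61.
Bearing = atan2(15.81, 8.61) mod 360° = 61.43°; distance = √((15.81)² + (8.61)²) = 17.998 nmi.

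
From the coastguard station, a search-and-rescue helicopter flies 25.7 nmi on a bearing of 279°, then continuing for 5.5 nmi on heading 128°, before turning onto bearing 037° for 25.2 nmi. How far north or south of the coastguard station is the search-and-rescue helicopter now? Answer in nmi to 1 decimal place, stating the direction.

Leg 1 (279°, 25.7 nmi): east 25.7 sin 279° = -25.38, north 25.7 cos 279° = 4.02
Leg 2 (128°, 5.5 nmi): east 5.5 sin 128° = 4.33, north 5.5 cos 128° = -3.39
Leg 3 (037°, 25.2 nmi): east 25.2 sin 37° = 15.17, north 25.2 cos 37° = 20.13
Net north component: 20.76 nmi.

20.8 nmi north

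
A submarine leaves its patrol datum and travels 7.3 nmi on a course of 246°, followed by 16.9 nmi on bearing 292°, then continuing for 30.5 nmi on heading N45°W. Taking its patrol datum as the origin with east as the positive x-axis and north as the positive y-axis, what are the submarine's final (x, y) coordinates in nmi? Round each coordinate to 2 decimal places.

(-43.91, 24.93)

Leg 1 (246°, 7.3 nmi): east 7.3 sin 246° = -6.67, north 7.3 cos 246° = -2.97
Leg 2 (292°, 16.9 nmi): east 16.9 sin 292° = -15.67, north 16.9 cos 292° = 6.33
Leg 3 (N45°W, 30.5 nmi): east 30.5 sin 315° = -21.57, north 30.5 cos 315° = 21.57
Summing: -43.91 nmi east, 24.93 nmi north → (-43.91, 24.93).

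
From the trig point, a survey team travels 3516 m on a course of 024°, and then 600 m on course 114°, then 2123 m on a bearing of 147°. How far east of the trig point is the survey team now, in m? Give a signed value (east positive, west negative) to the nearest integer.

Leg 1 (024°, 3516 m): east 3516 sin 24° = 1430.09, north 3516 cos 24° = 3212.03
Leg 2 (114°, 600 m): east 600 sin 114° = 548.13, north 600 cos 114° = -244.04
Leg 3 (147°, 2123 m): east 2123 sin 147° = 1156.27, north 2123 cos 147° = -1780.50
Net east component: 3134.48 m.

3134 m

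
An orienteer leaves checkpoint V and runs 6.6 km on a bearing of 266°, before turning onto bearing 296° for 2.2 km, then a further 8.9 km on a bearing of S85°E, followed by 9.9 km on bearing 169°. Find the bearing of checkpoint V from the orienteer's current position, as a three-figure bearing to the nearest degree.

Leg 1 (266°, 6.6 km): east 6.6 sin 266° = -6.58, north 6.6 cos 266° = -0.46
Leg 2 (296°, 2.2 km): east 2.2 sin 296° = -1.98, north 2.2 cos 296° = 0.96
Leg 3 (S85°E, 8.9 km): east 8.9 sin 95° = 8.87, north 8.9 cos 95° = -0.78
Leg 4 (169°, 9.9 km): east 9.9 sin 169° = 1.89, north 9.9 cos 169° = -9.72
Net displacement: 2.19 east, -9.99 north. Direction back to start is (-2.19, 9.99): bearing = atan2(-2.19, 9.99) mod 360° = 347.61° ≈ 348°.

348°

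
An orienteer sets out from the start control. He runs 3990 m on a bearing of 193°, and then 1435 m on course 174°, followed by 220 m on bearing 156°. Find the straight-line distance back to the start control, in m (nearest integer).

5555 m

Leg 1 (193°, 3990 m): east 3990 sin 193° = -897.55, north 3990 cos 193° = -3887.74
Leg 2 (174°, 1435 m): east 1435 sin 174° = 150.00, north 1435 cos 174° = -1427.14
Leg 3 (156°, 220 m): east 220 sin 156° = 89.48, north 220 cos 156° = -200.98
Net: -658.07 east, -5515.86 north. Distance = √((-658.07)² + (-5515.86)²) = 5554.973 m.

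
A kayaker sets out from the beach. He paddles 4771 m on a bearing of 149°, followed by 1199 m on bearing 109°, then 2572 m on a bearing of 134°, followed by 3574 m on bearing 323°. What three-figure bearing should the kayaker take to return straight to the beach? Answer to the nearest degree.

Leg 1 (149°, 4771 m): east 4771 sin 149° = 2457.25, north 4771 cos 149° = -4089.55
Leg 2 (109°, 1199 m): east 1199 sin 109° = 1133.68, north 1199 cos 109° = -390.36
Leg 3 (134°, 2572 m): east 2572 sin 134° = 1850.14, north 2572 cos 134° = -1786.66
Leg 4 (323°, 3574 m): east 3574 sin 323° = -2150.89, north 3574 cos 323° = 2854.32
Net displacement: 3290.18 east, -3412.24 north. Direction back to start is (-3290.18, 3412.24): bearing = atan2(-3290.18, 3412.24) mod 360° = 316.04° ≈ 316°.

316°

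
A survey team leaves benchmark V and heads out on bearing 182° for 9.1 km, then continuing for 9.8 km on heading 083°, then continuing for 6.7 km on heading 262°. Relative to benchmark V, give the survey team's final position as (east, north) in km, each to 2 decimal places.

(2.77, -8.83)

Leg 1 (182°, 9.1 km): east 9.1 sin 182° = -0.32, north 9.1 cos 182° = -9.09
Leg 2 (083°, 9.8 km): east 9.8 sin 83° = 9.73, north 9.8 cos 83° = 1.19
Leg 3 (262°, 6.7 km): east 6.7 sin 262° = -6.63, north 6.7 cos 262° = -0.93
Summing: 2.77 km east, -8.83 km north → (2.77, -8.83).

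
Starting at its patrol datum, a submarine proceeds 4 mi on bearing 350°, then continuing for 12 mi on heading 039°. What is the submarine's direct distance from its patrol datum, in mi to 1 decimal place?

Leg 1 (350°, 4 mi): east 4 sin 350° = -0.69, north 4 cos 350° = 3.94
Leg 2 (039°, 12 mi): east 12 sin 39° = 7.55, north 12 cos 39° = 9.33
Net: 6.86 east, 13.26 north. Distance = √((6.86)² + (13.26)²) = 14.933 mi.

14.9 mi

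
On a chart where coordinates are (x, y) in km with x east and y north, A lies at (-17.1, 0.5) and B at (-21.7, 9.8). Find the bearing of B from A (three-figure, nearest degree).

Δeast = -21.7 − -17.1 = -4.60; Δnorth = 9.8 − 0.5 = 9.30.
Bearing = atan2(Δeast, Δnorth) mod 360° = 333.68° ≈ 334°.

334°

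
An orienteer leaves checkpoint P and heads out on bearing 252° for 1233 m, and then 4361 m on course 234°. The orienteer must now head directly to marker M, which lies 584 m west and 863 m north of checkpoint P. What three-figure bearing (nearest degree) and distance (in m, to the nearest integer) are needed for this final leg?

Leg 1 (252°, 1233 m): east 1233 sin 252° = -1172.65, north 1233 cos 252° = -381.02
Leg 2 (234°, 4361 m): east 4361 sin 234° = -3528.12, north 4361 cos 234° = -2563.33
Current position: (-4700.78, -2944.35). Target: (-584, 863). Remaining: Δeast = 4116.78, Δnorth = 3807.35.
Bearing = atan2(4116.78, 3807.35) mod 360° = 47.24°; distance = √((4116.78)² + (3807.35)²) = 5607.473 m.

047°, 5607 m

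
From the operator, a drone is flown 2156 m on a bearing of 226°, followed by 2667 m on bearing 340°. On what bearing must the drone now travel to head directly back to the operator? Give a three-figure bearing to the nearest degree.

112°

Leg 1 (226°, 2156 m): east 2156 sin 226° = -1550.90, north 2156 cos 226° = -1497.68
Leg 2 (340°, 2667 m): east 2667 sin 340° = -912.17, north 2667 cos 340° = 2506.16
Net displacement: -2463.06 east, 1008.48 north. Direction back to start is (2463.06, -1008.48): bearing = atan2(2463.06, -1008.48) mod 360° = 112.27° ≈ 112°.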